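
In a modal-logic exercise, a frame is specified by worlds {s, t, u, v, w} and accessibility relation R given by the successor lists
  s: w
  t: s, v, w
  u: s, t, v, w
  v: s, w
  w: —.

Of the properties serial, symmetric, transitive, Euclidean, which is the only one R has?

Serial: no — w has no R-successor.
Symmetric: no — s R w but not w R s.
Transitive: yes — every two-step R-path is closed by a direct edge.
Euclidean: no — t R s and t R v, but not s R v.
Only transitive holds.

transitive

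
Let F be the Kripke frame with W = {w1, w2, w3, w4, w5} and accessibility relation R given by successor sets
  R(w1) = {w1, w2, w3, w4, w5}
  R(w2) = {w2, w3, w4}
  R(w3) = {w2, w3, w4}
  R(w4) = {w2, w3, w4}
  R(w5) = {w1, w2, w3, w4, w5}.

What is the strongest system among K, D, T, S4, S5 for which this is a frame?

S4

Serial (axiom D): yes — every world has a successor (e.g. w1 R w1).
Reflexive (axiom T): yes — every world is R-related to itself.
Transitive (axiom 4): yes — every two-step R-path is closed by a direct edge.
Euclidean (axiom 5): no — w1 R w2 and w1 R w5, but not w2 R w5.
So F validates K, D, T, S4; S5 would additionally require R to be Euclidean. The strongest is S4.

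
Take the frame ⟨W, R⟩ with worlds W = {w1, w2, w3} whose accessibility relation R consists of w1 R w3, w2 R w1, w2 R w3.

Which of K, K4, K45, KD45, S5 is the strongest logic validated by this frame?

Transitive (axiom 4): yes — every two-step R-path is closed by a direct edge.
Euclidean (axiom 5): no — w2 R w3 and w2 R w1, but not w3 R w1.
Serial (axiom D): no — w3 has no R-successor.
Reflexive (axiom T): no — w1 is not related to itself.
So F validates K, K4; K45 would additionally require R to be Euclidean. The strongest is K4.

K4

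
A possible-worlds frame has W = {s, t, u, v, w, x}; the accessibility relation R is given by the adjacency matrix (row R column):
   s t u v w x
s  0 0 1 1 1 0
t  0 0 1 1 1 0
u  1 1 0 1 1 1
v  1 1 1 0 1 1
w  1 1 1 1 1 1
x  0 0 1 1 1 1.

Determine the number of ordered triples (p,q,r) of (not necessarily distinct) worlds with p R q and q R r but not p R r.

Enumerating: (s,u,s), (s,u,t), (s,u,x), (s,v,s), (s,v,t), (s,v,x), (s,w,s), (s,w,t), (s,w,x), (t,u,s), (t,u,t), (t,u,x), … and 22 more.
Total: 34.

34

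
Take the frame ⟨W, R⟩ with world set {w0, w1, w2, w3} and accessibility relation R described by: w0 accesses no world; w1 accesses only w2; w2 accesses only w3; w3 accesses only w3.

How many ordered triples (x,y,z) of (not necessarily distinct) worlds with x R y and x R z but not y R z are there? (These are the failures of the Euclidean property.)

1

Enumerating: (w1,w2,w2).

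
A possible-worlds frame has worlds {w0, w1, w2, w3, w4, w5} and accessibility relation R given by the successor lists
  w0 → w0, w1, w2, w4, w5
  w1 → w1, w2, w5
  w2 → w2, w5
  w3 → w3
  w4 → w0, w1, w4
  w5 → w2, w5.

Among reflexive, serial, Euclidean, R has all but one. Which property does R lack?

Reflexive: yes — every world is R-related to itself.
Serial: yes — every world has a successor (e.g. w0 R w0).
Euclidean: no — w0 R w1 and w0 R w4, but not w1 R w4.
Only Euclidean fails.

Euclidean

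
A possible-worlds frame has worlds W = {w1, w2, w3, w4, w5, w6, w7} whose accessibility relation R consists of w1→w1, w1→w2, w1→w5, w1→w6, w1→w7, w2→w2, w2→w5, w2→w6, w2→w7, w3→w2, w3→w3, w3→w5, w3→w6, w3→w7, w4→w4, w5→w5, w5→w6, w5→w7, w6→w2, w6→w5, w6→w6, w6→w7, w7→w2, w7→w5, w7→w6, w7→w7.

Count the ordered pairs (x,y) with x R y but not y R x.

Enumerating: (w1,w2), (w1,w5), (w1,w6), (w1,w7), (w2,w5), (w3,w2), (w3,w5), (w3,w6), (w3,w7).

9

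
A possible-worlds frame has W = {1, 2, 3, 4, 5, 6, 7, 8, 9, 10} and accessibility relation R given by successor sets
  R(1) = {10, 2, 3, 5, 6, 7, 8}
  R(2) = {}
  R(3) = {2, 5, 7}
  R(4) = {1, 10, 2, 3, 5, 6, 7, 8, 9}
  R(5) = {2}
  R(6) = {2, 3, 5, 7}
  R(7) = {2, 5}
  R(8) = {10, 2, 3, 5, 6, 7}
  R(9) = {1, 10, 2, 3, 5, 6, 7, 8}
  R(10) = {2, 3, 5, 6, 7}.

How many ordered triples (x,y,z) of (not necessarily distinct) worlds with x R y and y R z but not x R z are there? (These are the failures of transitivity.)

0

R is transitive; there are no such tuples.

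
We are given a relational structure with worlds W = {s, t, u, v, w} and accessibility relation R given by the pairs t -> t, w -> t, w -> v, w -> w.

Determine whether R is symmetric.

No

Symmetric: no — w R t but not t R w.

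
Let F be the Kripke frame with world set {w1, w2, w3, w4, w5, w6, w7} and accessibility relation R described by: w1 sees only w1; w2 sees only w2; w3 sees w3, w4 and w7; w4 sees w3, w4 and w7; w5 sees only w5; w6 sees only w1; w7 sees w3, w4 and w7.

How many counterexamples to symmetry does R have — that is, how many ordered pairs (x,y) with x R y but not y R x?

1

Enumerating: (w6,w1).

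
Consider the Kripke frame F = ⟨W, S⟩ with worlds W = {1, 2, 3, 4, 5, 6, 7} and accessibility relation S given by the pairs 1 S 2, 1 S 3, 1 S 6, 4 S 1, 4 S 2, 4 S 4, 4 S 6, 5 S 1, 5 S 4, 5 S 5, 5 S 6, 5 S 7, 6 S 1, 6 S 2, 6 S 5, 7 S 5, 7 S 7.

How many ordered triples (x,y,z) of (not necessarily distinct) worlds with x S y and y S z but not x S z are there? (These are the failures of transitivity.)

16

Enumerating: (1,6,1), (1,6,5), (4,1,3), (4,6,5), (5,1,2), (5,1,3), (5,4,2), (5,6,2), (6,1,3), (6,1,6), (6,5,4), (6,5,6), (6,5,7), (7,5,1), (7,5,4), (7,5,6).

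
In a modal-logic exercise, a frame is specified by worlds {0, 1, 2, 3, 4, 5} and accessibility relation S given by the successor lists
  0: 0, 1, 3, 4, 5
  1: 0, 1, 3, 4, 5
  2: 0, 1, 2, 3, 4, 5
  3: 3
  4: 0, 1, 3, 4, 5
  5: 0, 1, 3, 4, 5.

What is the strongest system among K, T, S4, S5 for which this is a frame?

Reflexive (axiom T): yes — every world is S-related to itself.
Transitive (axiom 4): yes — every two-step S-path is closed by a direct edge.
Euclidean (axiom 5): no — 0 S 3 and 0 S 1, but not 3 S 1.
So F validates K, T, S4; S5 would additionally require S to be Euclidean. The strongest is S4.

S4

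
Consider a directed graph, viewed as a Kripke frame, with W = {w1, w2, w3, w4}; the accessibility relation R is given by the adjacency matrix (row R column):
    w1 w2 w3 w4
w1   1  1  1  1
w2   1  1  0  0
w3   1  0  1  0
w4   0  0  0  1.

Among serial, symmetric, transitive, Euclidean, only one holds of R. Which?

serial

Serial: yes — every world has a successor (e.g. w1 R w1).
Symmetric: no — w1 R w4 but not w4 R w1.
Transitive: no — w2 R w1 and w1 R w3, but not w2 R w3.
Euclidean: no — w1 R w2 and w1 R w3, but not w2 R w3.
Only serial holds.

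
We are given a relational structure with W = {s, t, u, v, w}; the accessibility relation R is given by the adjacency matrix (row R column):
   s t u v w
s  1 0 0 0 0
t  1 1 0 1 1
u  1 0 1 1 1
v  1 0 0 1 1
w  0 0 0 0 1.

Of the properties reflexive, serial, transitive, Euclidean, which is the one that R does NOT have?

Reflexive: yes — every world is R-related to itself.
Serial: yes — every world has a successor (e.g. s R s).
Transitive: yes — every two-step R-path is closed by a direct edge.
Euclidean: no — t R s and t R v, but not s R v.
Only Euclidean fails.

Euclidean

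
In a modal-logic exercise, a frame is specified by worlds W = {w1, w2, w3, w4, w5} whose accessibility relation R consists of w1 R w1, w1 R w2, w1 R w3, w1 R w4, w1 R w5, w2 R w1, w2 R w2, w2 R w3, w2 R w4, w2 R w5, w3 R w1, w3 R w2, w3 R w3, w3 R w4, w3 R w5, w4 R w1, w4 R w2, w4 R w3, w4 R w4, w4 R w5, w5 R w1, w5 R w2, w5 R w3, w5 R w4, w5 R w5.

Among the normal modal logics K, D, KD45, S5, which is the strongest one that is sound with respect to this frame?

S5

Serial (axiom D): yes — every world has a successor (e.g. w1 R w1).
Euclidean (axiom 5): yes — any two successors of a common world are R-related.
Transitive (axiom 4): yes — every two-step R-path is closed by a direct edge.
Reflexive (axiom T): yes — every world is R-related to itself.
So F validates K, D, KD45, S5. The strongest is S5.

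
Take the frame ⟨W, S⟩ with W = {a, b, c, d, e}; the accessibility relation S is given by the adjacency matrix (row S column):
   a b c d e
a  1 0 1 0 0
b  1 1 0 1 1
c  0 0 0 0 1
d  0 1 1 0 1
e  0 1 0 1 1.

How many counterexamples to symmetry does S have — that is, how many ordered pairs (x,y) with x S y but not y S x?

Enumerating: (a,c), (b,a), (c,e), (d,c).

4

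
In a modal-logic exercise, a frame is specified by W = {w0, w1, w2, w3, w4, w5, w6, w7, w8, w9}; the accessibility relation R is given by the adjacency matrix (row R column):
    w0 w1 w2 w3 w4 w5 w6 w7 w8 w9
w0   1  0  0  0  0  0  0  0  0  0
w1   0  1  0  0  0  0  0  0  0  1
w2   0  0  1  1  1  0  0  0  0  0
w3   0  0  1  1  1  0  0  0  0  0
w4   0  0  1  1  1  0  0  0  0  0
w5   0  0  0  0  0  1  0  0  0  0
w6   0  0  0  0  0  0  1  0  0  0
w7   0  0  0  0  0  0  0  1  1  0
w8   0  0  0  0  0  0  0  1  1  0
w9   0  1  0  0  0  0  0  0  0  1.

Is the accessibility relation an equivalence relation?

Reflexive: yes — every world is R-related to itself.
Symmetric: yes — every pair in R has its reverse in R.
Transitive: yes — every two-step R-path is closed by a direct edge.
So R is an equivalence relation.

Yes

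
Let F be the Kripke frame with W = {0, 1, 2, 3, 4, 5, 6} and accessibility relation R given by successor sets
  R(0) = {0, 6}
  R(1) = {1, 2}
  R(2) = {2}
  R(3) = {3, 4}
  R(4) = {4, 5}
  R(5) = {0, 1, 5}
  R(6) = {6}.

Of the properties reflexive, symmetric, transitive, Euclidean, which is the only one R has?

Reflexive: yes — every world is R-related to itself.
Symmetric: no — 0 R 6 but not 6 R 0.
Transitive: no — 3 R 4 and 4 R 5, but not 3 R 5.
Euclidean: no — 5 R 0 and 5 R 1, but not 0 R 1.
Only reflexive holds.

reflexive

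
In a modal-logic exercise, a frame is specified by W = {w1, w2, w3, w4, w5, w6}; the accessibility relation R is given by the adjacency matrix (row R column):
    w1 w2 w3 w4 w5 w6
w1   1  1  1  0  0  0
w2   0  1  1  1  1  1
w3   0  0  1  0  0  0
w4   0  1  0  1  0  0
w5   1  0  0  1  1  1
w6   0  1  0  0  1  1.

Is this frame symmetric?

Symmetric: no — w1 R w2 but not w2 R w1.

No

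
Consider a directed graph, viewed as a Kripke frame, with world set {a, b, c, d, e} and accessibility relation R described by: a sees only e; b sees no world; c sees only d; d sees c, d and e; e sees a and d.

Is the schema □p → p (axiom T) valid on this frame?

The schema T characterises exactly the reflexive frames.
Reflexive: no — a is not related to itself.

No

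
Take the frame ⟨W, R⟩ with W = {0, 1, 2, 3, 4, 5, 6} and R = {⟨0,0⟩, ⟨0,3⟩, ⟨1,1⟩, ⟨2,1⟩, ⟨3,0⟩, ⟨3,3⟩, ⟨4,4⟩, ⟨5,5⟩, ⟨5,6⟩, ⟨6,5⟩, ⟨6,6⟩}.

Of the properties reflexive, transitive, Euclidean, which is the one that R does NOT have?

Reflexive: no — 2 is not related to itself.
Transitive: yes — every two-step R-path is closed by a direct edge.
Euclidean: yes — any two successors of a common world are R-related.
Only reflexive fails.

reflexive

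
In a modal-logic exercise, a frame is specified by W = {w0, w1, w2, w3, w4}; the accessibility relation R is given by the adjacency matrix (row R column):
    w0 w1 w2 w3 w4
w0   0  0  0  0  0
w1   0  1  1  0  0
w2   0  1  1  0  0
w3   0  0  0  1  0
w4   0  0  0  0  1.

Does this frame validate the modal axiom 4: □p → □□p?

Axiom 4 corresponds to the accessibility relation being transitive.
Transitive: yes — every two-step R-path is closed by a direct edge.

Yes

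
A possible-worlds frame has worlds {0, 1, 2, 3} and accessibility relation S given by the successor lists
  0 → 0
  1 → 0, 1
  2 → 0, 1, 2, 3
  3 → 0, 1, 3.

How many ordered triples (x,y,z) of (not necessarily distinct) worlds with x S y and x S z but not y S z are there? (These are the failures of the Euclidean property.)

Enumerating: (1,0,1), (2,0,1), (2,0,2), (2,0,3), (2,1,2), (2,1,3), (2,3,2), (3,0,1), (3,0,3), (3,1,3).

10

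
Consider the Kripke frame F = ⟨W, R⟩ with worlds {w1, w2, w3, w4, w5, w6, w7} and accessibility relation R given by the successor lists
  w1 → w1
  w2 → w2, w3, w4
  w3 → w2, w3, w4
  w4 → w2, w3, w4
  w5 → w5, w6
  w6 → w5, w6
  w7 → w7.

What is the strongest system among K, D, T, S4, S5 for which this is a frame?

Serial (axiom D): yes — every world has a successor (e.g. w1 R w1).
Reflexive (axiom T): yes — every world is R-related to itself.
Transitive (axiom 4): yes — every two-step R-path is closed by a direct edge.
Euclidean (axiom 5): yes — any two successors of a common world are R-related.
So F validates K, D, T, S4, S5. The strongest is S5.

S5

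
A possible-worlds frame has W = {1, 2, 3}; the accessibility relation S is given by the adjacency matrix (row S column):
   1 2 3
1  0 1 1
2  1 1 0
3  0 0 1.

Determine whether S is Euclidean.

No

Euclidean: no — 1 S 2 and 1 S 3, but not 2 S 3.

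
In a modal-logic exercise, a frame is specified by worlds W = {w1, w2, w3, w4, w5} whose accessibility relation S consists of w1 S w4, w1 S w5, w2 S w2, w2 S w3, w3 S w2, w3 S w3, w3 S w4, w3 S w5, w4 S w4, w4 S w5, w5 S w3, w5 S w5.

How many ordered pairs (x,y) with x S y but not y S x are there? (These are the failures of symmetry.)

Enumerating: (w1,w4), (w1,w5), (w3,w4), (w4,w5).

4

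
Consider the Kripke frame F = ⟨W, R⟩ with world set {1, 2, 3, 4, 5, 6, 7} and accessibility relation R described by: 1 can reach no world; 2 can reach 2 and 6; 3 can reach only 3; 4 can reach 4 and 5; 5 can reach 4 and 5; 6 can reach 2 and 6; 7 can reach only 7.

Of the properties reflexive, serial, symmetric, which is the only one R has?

Reflexive: no — 1 is not related to itself.
Serial: no — 1 has no R-successor.
Symmetric: yes — every pair in R has its reverse in R.
Only symmetric holds.

symmetric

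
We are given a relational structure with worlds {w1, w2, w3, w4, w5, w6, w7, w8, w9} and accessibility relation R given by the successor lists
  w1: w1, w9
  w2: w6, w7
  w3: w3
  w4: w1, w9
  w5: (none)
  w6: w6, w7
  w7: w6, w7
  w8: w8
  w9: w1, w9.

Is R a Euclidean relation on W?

Euclidean: yes — any two successors of a common world are R-related.

Yes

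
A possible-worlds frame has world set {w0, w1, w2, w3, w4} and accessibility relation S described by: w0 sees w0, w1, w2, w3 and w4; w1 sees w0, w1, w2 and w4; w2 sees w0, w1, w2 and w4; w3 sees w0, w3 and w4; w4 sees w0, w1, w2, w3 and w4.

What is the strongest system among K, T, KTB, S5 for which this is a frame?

Reflexive (axiom T): yes — every world is S-related to itself.
Symmetric (axiom B): yes — every pair in S has its reverse in S.
Euclidean (axiom 5): no — w0 S w1 and w0 S w3, but not w1 S w3.
So F validates K, T, KTB; S5 would additionally require S to be Euclidean. The strongest is KTB.

KTB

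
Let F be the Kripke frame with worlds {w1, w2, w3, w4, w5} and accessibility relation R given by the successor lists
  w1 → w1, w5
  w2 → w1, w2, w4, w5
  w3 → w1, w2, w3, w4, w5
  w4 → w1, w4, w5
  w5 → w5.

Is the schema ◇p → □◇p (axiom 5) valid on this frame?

No

Axiom 5 corresponds to the accessibility relation being Euclidean.
Euclidean: no — w2 R w1 and w2 R w4, but not w1 R w4.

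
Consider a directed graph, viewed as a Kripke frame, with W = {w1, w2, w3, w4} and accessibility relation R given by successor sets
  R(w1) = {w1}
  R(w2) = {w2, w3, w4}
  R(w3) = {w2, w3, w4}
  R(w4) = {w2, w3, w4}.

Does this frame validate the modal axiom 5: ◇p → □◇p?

Yes

Axiom 5 corresponds to the accessibility relation being Euclidean.
Euclidean: yes — any two successors of a common world are R-related.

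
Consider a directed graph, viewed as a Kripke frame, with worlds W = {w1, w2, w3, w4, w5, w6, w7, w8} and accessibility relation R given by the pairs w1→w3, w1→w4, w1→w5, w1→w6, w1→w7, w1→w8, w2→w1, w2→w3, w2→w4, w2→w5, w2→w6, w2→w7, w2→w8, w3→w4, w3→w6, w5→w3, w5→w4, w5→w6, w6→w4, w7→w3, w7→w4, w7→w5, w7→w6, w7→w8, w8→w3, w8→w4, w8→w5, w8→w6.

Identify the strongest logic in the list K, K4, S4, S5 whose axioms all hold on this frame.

Transitive (axiom 4): yes — every two-step R-path is closed by a direct edge.
Reflexive (axiom T): no — w1 is not related to itself.
Euclidean (axiom 5): no — w1 R w3 and w1 R w5, but not w3 R w5.
So F validates K, K4; S4 would additionally require R to be reflexive. The strongest is K4.

K4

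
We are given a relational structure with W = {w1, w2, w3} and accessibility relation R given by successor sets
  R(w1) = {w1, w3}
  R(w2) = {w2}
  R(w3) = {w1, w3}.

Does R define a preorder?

Reflexive: yes — every world is R-related to itself.
Transitive: yes — every two-step R-path is closed by a direct edge.
So R is a preorder.

Yes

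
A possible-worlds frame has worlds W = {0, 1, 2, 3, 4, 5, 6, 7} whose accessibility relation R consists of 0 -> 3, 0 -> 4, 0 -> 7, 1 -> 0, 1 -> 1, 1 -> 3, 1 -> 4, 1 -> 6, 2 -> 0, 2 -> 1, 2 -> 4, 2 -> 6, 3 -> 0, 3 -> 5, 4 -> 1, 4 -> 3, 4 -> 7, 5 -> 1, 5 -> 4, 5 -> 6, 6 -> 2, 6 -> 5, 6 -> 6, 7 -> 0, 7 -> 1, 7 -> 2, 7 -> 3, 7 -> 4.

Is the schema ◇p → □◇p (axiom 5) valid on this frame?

No

The schema 5 characterises exactly the Euclidean frames.
Euclidean: no — 0 R 3 and 0 R 4, but not 3 R 4.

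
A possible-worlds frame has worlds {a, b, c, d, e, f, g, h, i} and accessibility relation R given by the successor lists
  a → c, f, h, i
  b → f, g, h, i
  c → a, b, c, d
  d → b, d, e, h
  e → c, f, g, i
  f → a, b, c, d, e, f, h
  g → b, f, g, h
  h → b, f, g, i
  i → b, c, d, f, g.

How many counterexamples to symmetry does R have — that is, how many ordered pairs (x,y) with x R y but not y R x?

18

Enumerating: (a,h), (a,i), (c,b), (c,d), (d,b), (d,e), (d,h), (e,c), (e,g), (e,i), (f,c), (f,d), (g,f), (h,i), (i,c), (i,d), (i,f), (i,g).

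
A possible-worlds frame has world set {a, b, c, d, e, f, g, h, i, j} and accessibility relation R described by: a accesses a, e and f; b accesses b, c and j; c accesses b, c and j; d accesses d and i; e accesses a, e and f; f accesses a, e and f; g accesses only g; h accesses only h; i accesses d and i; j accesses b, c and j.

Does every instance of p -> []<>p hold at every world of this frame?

Yes

By correspondence theory, B is valid on a frame iff R is symmetric.
Symmetric: yes — every pair in R has its reverse in R.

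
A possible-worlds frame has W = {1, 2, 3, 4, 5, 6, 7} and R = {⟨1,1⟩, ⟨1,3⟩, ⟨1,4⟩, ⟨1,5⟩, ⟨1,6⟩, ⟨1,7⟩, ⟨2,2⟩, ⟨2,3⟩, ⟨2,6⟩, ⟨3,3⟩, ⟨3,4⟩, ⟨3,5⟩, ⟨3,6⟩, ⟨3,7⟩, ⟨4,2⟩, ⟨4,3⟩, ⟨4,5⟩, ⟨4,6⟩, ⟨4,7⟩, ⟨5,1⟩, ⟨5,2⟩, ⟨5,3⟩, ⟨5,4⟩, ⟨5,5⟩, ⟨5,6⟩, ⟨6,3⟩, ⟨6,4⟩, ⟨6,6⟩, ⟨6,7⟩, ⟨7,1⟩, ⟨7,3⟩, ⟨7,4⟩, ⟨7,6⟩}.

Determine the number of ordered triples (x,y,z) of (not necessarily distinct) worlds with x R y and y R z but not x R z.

Enumerating: (1,4,2), (1,5,2), (2,3,4), (2,3,5), (2,3,7), (2,6,4), (2,6,7), (3,4,2), (3,5,1), (3,5,2), (3,7,1), (4,3,4), … and 21 more.
Total: 33.

33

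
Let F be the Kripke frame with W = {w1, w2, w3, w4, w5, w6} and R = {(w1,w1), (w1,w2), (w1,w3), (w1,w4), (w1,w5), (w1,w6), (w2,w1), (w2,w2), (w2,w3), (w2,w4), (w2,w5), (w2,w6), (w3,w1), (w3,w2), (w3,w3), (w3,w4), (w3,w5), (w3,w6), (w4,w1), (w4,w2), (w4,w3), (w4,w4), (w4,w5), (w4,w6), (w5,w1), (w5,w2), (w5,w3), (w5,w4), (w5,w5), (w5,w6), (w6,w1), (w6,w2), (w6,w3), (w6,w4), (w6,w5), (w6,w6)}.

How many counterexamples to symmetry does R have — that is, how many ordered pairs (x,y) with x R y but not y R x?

0

R is symmetric; there are no such tuples.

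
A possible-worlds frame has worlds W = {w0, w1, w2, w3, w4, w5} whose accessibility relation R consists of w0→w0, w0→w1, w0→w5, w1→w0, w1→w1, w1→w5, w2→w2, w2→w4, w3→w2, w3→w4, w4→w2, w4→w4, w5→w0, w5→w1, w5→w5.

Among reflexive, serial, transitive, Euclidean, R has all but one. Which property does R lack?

reflexive

Reflexive: no — w3 is not related to itself.
Serial: yes — every world has a successor (e.g. w0 R w0).
Transitive: yes — every two-step R-path is closed by a direct edge.
Euclidean: yes — any two successors of a common world are R-related.
Only reflexive fails.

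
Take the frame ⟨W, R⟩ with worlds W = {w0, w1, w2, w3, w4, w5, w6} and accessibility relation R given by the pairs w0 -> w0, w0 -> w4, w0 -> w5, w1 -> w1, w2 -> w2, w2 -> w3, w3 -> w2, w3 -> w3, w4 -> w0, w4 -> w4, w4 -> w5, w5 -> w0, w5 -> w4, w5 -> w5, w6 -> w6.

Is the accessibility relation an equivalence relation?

Reflexive: yes — every world is R-related to itself.
Symmetric: yes — every pair in R has its reverse in R.
Transitive: yes — every two-step R-path is closed by a direct edge.
So R is an equivalence relation.

Yes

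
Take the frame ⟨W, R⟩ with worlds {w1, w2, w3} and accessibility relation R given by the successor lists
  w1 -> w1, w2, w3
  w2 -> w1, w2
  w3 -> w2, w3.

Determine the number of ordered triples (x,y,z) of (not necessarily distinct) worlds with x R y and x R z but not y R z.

3

Enumerating: (w1,w2,w3), (w1,w3,w1), (w3,w2,w3).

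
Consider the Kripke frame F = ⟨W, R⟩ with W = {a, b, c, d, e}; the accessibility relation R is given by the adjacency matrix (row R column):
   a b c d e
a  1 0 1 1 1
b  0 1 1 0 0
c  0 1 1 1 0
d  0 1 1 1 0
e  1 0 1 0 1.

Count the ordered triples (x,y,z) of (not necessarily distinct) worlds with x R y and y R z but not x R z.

Enumerating: (a,c,b), (a,d,b), (b,c,d), (e,a,d), (e,c,b), (e,c,d).

6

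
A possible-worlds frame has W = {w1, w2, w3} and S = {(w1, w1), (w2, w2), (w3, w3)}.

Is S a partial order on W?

Reflexive: yes — every world is S-related to itself.
Transitive: yes — every two-step S-path is closed by a direct edge.
Antisymmetric: yes — no distinct pair is related both ways.
So S is a partial order.

Yes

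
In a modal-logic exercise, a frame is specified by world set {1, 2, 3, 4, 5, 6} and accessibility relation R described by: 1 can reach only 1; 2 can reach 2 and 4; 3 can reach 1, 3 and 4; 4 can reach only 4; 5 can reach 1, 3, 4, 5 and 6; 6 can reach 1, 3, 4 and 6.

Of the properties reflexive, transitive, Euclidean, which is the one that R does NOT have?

Reflexive: yes — every world is R-related to itself.
Transitive: yes — every two-step R-path is closed by a direct edge.
Euclidean: no — 3 R 1 and 3 R 4, but not 1 R 4.
Only Euclidean fails.

Euclidean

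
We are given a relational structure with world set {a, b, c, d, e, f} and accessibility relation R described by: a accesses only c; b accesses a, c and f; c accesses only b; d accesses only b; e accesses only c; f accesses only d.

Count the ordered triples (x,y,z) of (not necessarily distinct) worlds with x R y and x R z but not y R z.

Enumerating: (a,c,c), (b,a,a), (b,a,f), (b,c,a), (b,c,c), (b,c,f), (b,f,a), (b,f,c), (b,f,f), (c,b,b), (d,b,b), (e,c,c), (f,d,d).

13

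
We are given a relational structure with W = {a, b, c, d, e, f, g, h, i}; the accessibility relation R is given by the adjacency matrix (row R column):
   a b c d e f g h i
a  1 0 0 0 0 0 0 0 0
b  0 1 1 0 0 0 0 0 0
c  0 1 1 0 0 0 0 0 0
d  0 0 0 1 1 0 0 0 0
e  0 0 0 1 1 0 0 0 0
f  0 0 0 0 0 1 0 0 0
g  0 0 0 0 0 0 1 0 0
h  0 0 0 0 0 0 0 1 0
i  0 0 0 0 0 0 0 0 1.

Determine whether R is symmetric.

Symmetric: yes — every pair in R has its reverse in R.

Yes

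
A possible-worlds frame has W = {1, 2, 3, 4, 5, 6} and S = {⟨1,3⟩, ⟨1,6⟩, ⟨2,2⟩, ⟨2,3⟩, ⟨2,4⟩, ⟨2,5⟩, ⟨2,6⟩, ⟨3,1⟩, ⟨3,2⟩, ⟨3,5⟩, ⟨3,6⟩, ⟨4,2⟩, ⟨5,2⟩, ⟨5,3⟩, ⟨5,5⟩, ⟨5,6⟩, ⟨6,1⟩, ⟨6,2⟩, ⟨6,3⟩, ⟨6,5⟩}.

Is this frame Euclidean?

Euclidean: no — 2 S 3 and 2 S 4, but not 3 S 4.

No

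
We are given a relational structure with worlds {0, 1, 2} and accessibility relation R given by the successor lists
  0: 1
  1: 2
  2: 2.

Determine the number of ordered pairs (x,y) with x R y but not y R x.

2

Enumerating: (0,1), (1,2).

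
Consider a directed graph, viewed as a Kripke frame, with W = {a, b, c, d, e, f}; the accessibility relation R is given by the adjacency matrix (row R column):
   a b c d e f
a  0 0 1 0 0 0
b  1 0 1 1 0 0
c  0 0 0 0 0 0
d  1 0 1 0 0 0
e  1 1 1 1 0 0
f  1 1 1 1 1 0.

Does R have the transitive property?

Transitive: yes — every two-step R-path is closed by a direct edge.

Yes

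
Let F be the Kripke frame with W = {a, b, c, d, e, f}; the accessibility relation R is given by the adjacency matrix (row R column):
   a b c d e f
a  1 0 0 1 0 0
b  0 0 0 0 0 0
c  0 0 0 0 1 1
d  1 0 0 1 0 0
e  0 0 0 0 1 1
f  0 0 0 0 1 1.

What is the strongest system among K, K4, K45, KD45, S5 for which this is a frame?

K45

Transitive (axiom 4): yes — every two-step R-path is closed by a direct edge.
Euclidean (axiom 5): yes — any two successors of a common world are R-related.
Serial (axiom D): no — b has no R-successor.
Reflexive (axiom T): no — b is not related to itself.
So F validates K, K4, K45; KD45 would additionally require R to be serial. The strongest is K45.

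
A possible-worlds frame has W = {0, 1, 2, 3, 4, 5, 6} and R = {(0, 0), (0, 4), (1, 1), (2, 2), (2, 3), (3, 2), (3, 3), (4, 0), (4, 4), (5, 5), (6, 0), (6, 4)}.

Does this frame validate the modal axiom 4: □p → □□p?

By correspondence theory, 4 is valid on a frame iff R is transitive.
Transitive: yes — every two-step R-path is closed by a direct edge.

Yes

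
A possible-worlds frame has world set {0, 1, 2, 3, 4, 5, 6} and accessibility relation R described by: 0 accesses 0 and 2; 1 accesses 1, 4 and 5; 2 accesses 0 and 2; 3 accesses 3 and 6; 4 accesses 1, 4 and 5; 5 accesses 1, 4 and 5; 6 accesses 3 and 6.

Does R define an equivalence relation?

Reflexive: yes — every world is R-related to itself.
Symmetric: yes — every pair in R has its reverse in R.
Transitive: yes — every two-step R-path is closed by a direct edge.
So R is an equivalence relation.

Yes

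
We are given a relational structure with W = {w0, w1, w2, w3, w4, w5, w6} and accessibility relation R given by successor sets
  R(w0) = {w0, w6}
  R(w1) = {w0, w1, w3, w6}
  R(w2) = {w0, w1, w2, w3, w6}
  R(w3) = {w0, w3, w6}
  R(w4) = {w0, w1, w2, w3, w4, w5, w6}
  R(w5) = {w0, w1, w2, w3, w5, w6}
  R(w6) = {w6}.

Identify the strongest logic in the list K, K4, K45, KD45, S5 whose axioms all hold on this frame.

Transitive (axiom 4): yes — every two-step R-path is closed by a direct edge.
Euclidean (axiom 5): no — w1 R w0 and w1 R w3, but not w0 R w3.
Serial (axiom D): yes — every world has a successor (e.g. w0 R w0).
Reflexive (axiom T): yes — every world is R-related to itself.
So F validates K, K4; K45 would additionally require R to be Euclidean. The strongest is K4.

K4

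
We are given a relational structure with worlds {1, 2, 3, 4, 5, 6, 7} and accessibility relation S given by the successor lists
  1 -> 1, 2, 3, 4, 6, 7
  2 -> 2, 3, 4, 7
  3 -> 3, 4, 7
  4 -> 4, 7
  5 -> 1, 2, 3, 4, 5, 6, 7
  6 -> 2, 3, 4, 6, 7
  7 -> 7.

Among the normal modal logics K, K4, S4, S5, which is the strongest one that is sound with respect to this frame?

Transitive (axiom 4): yes — every two-step S-path is closed by a direct edge.
Reflexive (axiom T): yes — every world is S-related to itself.
Euclidean (axiom 5): no — 1 S 2 and 1 S 6, but not 2 S 6.
So F validates K, K4, S4; S5 would additionally require S to be Euclidean. The strongest is S4.

S4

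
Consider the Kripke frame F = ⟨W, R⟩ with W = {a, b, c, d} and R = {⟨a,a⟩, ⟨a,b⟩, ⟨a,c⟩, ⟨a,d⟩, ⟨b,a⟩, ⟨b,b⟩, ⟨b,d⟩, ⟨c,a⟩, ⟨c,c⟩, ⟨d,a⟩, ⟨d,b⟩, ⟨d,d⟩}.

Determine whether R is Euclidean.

Euclidean: no — a R b and a R c, but not b R c.

No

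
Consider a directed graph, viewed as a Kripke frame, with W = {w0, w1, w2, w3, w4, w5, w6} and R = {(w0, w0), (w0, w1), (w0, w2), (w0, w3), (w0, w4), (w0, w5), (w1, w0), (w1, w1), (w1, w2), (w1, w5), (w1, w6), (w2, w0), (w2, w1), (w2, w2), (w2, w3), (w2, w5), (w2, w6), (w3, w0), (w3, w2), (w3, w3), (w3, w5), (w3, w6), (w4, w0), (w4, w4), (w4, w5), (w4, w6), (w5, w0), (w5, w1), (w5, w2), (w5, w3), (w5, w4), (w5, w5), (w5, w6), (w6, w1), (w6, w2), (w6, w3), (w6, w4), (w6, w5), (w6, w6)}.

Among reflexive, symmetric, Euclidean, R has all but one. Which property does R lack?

Reflexive: yes — every world is R-related to itself.
Symmetric: yes — every pair in R has its reverse in R.
Euclidean: no — w0 R w1 and w0 R w3, but not w1 R w3.
Only Euclidean fails.

Euclidean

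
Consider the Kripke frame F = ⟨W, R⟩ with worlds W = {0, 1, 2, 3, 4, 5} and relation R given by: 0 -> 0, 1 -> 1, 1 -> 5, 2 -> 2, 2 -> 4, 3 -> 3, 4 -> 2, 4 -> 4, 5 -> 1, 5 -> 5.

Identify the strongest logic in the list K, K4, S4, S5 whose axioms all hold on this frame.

S5

Transitive (axiom 4): yes — every two-step R-path is closed by a direct edge.
Reflexive (axiom T): yes — every world is R-related to itself.
Euclidean (axiom 5): yes — any two successors of a common world are R-related.
So F validates K, K4, S4, S5. The strongest is S5.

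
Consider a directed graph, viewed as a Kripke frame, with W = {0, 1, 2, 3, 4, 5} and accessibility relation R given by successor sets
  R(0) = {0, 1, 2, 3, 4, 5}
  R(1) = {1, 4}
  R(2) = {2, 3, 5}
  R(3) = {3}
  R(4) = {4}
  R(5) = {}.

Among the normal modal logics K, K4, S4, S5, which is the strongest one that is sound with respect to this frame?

K4

Transitive (axiom 4): yes — every two-step R-path is closed by a direct edge.
Reflexive (axiom T): no — 5 is not related to itself.
Euclidean (axiom 5): no — 0 R 1 and 0 R 2, but not 1 R 2.
So F validates K, K4; S4 would additionally require R to be reflexive. The strongest is K4.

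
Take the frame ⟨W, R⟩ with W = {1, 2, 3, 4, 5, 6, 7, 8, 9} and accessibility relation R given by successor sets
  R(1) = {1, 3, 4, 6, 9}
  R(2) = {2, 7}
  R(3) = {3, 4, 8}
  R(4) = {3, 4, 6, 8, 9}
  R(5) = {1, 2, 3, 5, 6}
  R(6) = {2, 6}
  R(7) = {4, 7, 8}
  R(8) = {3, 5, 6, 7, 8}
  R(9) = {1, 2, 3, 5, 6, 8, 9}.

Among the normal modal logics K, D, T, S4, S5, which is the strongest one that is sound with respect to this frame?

T

Serial (axiom D): yes — every world has a successor (e.g. 1 R 1).
Reflexive (axiom T): yes — every world is R-related to itself.
Transitive (axiom 4): no — 1 R 3 and 3 R 8, but not 1 R 8.
Euclidean (axiom 5): no — 1 R 3 and 1 R 6, but not 3 R 6.
So F validates K, D, T; S4 would additionally require R to be transitive. The strongest is T.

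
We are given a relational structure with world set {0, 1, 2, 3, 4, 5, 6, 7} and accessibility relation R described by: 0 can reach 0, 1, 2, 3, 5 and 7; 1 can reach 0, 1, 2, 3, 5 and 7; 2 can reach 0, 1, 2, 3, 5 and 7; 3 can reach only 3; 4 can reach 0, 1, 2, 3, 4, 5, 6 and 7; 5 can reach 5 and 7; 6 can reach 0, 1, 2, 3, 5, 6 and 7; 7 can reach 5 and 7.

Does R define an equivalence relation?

Reflexive: yes — every world is R-related to itself.
Symmetric: no — 0 R 3 but not 3 R 0.
Transitive: yes — every two-step R-path is closed by a direct edge.
So R is not an equivalence relation.

No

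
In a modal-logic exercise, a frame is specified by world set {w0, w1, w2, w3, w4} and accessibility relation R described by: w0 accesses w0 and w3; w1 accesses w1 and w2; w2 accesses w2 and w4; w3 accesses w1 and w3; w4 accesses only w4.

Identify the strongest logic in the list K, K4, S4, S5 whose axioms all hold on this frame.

K

Transitive (axiom 4): no — w0 R w3 and w3 R w1, but not w0 R w1.
Reflexive (axiom T): yes — every world is R-related to itself.
Euclidean (axiom 5): no — w0 R w3 and w0 R w0, but not w3 R w0.
So F validates K; K4 would additionally require R to be transitive. The strongest is K.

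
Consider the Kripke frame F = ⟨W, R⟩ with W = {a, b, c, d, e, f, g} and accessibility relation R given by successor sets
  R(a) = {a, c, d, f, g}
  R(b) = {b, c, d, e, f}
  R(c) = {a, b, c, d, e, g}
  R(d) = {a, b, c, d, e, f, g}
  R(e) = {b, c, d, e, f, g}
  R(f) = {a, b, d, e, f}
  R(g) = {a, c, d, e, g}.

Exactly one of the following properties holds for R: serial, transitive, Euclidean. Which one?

serial

Serial: yes — every world has a successor (e.g. a R a).
Transitive: no — a R c and c R b, but not a R b.
Euclidean: no — a R c and a R f, but not c R f.
Only serial holds.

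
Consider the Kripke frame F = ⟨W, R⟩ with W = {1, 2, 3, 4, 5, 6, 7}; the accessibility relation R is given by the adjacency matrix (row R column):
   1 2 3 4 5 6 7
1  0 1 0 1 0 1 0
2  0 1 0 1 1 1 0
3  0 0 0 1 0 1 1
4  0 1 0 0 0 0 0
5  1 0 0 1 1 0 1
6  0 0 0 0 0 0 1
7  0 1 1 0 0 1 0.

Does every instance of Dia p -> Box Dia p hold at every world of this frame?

The schema 5 characterises exactly the Euclidean frames.
Euclidean: no — 1 R 4 and 1 R 6, but not 4 R 6.

No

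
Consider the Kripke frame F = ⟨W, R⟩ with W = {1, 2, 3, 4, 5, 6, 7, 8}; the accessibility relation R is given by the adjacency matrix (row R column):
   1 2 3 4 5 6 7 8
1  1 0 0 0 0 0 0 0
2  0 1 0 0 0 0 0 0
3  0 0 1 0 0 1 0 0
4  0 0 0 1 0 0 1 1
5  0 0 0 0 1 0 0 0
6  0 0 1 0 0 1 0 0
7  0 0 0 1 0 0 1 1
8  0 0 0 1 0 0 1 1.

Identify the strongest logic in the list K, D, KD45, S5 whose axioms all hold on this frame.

S5

Serial (axiom D): yes — every world has a successor (e.g. 1 R 1).
Euclidean (axiom 5): yes — any two successors of a common world are R-related.
Transitive (axiom 4): yes — every two-step R-path is closed by a direct edge.
Reflexive (axiom T): yes — every world is R-related to itself.
So F validates K, D, KD45, S5. The strongest is S5.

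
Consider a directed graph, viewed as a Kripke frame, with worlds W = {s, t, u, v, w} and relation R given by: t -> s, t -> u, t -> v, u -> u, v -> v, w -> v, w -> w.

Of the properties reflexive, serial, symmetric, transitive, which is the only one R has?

transitive

Reflexive: no — s is not related to itself.
Serial: no — s has no R-successor.
Symmetric: no — t R s but not s R t.
Transitive: yes — every two-step R-path is closed by a direct edge.
Only transitive holds.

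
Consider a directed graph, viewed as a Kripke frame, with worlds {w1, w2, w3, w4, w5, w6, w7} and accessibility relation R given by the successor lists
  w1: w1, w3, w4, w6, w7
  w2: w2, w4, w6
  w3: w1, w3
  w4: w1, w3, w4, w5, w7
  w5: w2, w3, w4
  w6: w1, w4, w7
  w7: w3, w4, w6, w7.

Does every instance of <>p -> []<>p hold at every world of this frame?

No

Axiom 5 corresponds to the accessibility relation being Euclidean.
Euclidean: no — w1 R w3 and w1 R w4, but not w3 R w4.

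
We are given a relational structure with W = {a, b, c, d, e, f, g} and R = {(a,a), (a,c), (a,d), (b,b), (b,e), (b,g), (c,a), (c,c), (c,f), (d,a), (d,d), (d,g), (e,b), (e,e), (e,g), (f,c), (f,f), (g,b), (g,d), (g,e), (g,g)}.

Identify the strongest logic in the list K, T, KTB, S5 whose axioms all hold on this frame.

KTB

Reflexive (axiom T): yes — every world is R-related to itself.
Symmetric (axiom B): yes — every pair in R has its reverse in R.
Euclidean (axiom 5): no — a R c and a R d, but not c R d.
So F validates K, T, KTB; S5 would additionally require R to be Euclidean. The strongest is KTB.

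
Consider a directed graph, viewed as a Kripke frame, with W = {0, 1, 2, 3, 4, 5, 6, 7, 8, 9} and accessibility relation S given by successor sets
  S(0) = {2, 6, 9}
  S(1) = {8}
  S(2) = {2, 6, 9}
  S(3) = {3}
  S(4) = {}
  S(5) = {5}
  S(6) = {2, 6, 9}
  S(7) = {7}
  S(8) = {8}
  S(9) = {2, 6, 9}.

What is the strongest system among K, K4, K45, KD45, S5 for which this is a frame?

K45

Transitive (axiom 4): yes — every two-step S-path is closed by a direct edge.
Euclidean (axiom 5): yes — any two successors of a common world are S-related.
Serial (axiom D): no — 4 has no S-successor.
Reflexive (axiom T): no — 0 is not related to itself.
So F validates K, K4, K45; KD45 would additionally require S to be serial. The strongest is K45.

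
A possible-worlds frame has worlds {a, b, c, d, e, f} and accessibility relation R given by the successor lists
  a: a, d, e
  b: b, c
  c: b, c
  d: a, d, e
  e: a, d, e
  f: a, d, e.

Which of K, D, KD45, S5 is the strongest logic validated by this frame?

Serial (axiom D): yes — every world has a successor (e.g. a R a).
Euclidean (axiom 5): yes — any two successors of a common world are R-related.
Transitive (axiom 4): yes — every two-step R-path is closed by a direct edge.
Reflexive (axiom T): no — f is not related to itself.
So F validates K, D, KD45; S5 would additionally require R to be reflexive. The strongest is KD45.

KD45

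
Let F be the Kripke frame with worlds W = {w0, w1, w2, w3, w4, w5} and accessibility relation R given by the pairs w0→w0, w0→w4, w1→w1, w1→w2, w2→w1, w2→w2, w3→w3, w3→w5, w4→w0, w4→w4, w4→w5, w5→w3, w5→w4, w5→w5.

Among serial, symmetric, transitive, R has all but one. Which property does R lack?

transitive

Serial: yes — every world has a successor (e.g. w0 R w0).
Symmetric: yes — every pair in R has its reverse in R.
Transitive: no — w0 R w4 and w4 R w5, but not w0 R w5.
Only transitive fails.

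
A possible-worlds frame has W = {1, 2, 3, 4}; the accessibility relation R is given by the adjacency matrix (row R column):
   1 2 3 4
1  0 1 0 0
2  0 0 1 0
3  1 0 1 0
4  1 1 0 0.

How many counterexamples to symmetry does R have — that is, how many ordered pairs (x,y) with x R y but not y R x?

5

Enumerating: (1,2), (2,3), (3,1), (4,1), (4,2).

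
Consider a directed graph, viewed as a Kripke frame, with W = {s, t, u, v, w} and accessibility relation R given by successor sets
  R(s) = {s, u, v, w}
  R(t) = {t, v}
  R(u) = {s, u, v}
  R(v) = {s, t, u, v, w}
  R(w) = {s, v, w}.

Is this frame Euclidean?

No

Euclidean: no — s R u and s R w, but not u R w.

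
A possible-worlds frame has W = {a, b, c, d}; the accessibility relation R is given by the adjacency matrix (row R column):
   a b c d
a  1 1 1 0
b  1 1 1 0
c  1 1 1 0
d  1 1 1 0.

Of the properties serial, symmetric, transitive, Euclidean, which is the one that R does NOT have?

Serial: yes — every world has a successor (e.g. a R a).
Symmetric: no — d R a but not a R d.
Transitive: yes — every two-step R-path is closed by a direct edge.
Euclidean: yes — any two successors of a common world are R-related.
Only symmetric fails.

symmetric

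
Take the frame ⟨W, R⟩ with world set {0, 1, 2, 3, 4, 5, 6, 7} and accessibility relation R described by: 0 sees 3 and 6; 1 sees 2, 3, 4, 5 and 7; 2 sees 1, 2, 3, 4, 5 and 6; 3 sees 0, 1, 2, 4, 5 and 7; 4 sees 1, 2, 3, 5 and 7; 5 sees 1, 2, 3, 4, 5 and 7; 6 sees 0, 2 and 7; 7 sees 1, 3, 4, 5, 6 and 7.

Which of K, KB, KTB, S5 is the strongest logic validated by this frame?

Symmetric (axiom B): yes — every pair in R has its reverse in R.
Reflexive (axiom T): no — 0 is not related to itself.
Euclidean (axiom 5): no — 0 R 3 and 0 R 6, but not 3 R 6.
So F validates K, KB; KTB would additionally require R to be reflexive. The strongest is KB.

KB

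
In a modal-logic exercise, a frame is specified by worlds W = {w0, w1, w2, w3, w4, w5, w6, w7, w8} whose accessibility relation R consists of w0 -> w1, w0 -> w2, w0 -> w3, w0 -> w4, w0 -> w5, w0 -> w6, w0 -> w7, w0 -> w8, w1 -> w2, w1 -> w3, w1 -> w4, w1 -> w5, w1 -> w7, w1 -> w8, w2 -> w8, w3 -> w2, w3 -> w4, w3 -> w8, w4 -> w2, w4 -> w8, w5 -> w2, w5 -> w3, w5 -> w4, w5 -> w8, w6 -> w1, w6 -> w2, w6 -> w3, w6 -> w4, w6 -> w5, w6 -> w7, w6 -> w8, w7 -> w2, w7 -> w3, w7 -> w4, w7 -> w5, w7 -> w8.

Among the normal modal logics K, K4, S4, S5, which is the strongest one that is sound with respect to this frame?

K4

Transitive (axiom 4): yes — every two-step R-path is closed by a direct edge.
Reflexive (axiom T): no — w0 is not related to itself.
Euclidean (axiom 5): no — w0 R w1 and w0 R w6, but not w1 R w6.
So F validates K, K4; S4 would additionally require R to be reflexive. The strongest is K4.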